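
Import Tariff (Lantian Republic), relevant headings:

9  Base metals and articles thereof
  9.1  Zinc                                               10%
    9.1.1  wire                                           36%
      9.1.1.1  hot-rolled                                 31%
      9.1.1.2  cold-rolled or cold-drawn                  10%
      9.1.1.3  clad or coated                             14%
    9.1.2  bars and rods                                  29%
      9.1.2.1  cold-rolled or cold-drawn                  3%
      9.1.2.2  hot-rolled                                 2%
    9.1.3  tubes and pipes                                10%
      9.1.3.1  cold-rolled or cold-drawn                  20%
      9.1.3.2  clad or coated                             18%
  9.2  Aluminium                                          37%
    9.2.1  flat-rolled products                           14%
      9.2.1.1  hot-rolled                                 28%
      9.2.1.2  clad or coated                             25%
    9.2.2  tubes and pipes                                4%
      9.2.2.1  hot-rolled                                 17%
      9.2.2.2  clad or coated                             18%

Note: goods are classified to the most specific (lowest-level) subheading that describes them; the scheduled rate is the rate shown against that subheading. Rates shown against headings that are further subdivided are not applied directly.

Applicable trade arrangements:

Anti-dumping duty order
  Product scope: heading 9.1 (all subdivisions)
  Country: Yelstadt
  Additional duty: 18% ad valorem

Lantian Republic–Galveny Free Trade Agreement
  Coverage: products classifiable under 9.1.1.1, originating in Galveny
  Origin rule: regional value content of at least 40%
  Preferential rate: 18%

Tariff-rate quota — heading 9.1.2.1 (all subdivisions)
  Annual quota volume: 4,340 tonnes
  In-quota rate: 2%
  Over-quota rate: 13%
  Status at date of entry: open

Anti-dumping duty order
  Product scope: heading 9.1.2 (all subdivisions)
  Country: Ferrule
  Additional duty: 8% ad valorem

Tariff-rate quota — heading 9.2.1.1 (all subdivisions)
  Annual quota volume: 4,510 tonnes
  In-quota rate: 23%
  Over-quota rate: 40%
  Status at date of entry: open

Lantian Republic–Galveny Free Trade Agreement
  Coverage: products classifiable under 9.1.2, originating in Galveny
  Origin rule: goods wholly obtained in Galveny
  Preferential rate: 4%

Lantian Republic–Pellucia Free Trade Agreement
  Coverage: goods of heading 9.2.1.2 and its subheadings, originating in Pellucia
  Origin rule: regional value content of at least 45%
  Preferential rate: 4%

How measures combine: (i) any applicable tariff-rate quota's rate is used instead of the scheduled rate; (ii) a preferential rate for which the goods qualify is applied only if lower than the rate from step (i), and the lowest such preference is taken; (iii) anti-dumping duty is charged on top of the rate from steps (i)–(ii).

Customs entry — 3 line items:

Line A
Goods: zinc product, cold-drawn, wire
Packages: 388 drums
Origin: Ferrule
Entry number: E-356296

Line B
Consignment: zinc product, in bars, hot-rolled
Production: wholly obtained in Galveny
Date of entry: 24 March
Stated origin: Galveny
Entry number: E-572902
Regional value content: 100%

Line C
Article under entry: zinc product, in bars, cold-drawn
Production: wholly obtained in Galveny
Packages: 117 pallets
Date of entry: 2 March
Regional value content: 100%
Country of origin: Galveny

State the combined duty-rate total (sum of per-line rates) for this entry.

14%

Line A: zinc → 9.1; wire → 9.1.1; cold-drawn → 9.1.1.2. Scheduled 10%. No special measure applies. → 10%.
Line B: zinc → 9.1; in bars → 9.1.2; hot-rolled → 9.1.2.2. Scheduled 2%. Galveny agreement on 9.1.1.1: 9.1.2.2 not covered; Galveny agreement on 9.1.2: wholly obtained → 4% available; preference 4% not lower than 2% → no reduction. → 2%.
Line C: zinc → 9.1; in bars → 9.1.2; cold-drawn → 9.1.2.1. Scheduled 3%. quota on 9.1.2.1 open → in-quota 2%; Galveny agreement on 9.1.1.1: 9.1.2.1 not covered; Galveny agreement on 9.1.2: wholly obtained → 4% available; preference 4% not lower than 2% → no reduction. → 2%.
Sum: 10% + 2% + 2% = 14%.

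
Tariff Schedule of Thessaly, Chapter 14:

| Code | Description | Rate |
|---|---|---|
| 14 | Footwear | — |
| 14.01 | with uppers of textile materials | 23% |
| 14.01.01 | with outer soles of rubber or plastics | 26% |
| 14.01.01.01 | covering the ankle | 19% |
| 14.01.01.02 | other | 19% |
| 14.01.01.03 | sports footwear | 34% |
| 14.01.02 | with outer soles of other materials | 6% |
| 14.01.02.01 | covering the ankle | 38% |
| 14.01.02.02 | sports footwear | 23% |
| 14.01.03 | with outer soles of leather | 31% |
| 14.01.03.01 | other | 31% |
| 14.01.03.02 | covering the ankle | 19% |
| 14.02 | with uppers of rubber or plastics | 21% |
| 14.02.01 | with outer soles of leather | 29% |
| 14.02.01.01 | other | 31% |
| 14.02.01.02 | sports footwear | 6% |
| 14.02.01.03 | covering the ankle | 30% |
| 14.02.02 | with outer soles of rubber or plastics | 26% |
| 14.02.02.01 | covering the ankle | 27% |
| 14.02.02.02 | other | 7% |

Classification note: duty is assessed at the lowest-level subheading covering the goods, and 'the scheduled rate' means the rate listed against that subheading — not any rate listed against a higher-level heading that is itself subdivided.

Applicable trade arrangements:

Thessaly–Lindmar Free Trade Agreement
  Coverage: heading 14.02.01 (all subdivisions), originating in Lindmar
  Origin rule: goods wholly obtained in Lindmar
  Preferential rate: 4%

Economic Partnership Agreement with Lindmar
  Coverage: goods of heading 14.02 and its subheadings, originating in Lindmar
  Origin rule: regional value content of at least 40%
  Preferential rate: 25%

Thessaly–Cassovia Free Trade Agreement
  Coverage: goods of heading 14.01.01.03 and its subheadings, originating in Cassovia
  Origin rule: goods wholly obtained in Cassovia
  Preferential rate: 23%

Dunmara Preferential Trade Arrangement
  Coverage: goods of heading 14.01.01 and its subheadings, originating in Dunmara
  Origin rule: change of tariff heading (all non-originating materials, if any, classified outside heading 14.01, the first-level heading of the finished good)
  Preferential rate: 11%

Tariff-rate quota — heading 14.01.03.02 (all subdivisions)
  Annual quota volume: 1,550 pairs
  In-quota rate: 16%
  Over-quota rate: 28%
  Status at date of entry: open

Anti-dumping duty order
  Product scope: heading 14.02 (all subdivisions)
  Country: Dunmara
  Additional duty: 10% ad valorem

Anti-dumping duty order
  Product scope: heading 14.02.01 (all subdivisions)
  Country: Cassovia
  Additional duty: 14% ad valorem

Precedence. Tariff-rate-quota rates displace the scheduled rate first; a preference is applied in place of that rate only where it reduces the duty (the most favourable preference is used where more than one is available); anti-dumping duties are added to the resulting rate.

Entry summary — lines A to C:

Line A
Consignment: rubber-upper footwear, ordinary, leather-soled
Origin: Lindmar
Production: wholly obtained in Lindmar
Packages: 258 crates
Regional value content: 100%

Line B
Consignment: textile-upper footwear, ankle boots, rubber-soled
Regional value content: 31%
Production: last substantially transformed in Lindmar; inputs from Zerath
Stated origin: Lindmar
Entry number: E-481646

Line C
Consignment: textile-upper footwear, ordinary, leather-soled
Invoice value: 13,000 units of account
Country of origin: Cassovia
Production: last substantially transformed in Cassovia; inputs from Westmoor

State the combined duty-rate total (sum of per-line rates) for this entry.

54%

Line A: rubber-upper → 14.02; leather-soled → 14.02.01; ordinary → 14.02.01.01. Scheduled 31%. Lindmar agreement on 14.02.01: wholly obtained → 4% available; Lindmar agreement on 14.02: RVC ≥ 40% → 25% available; preferential 4%. → 4%.
Line B: textile-upper → 14.01; rubber-soled → 14.01.01; ankle boots → 14.01.01.01. Scheduled 19%. Lindmar agreement on 14.02.01: 14.01.01.01 not covered; Lindmar agreement on 14.02: 14.01.01.01 not covered. → 19%.
Line C: textile-upper → 14.01; leather-soled → 14.01.03; ordinary → 14.01.03.01. Scheduled 31%. Cassovia agreement on 14.01.01.03: 14.01.03.01 not covered. → 31%.
Sum: 4% + 19% + 31% = 54%.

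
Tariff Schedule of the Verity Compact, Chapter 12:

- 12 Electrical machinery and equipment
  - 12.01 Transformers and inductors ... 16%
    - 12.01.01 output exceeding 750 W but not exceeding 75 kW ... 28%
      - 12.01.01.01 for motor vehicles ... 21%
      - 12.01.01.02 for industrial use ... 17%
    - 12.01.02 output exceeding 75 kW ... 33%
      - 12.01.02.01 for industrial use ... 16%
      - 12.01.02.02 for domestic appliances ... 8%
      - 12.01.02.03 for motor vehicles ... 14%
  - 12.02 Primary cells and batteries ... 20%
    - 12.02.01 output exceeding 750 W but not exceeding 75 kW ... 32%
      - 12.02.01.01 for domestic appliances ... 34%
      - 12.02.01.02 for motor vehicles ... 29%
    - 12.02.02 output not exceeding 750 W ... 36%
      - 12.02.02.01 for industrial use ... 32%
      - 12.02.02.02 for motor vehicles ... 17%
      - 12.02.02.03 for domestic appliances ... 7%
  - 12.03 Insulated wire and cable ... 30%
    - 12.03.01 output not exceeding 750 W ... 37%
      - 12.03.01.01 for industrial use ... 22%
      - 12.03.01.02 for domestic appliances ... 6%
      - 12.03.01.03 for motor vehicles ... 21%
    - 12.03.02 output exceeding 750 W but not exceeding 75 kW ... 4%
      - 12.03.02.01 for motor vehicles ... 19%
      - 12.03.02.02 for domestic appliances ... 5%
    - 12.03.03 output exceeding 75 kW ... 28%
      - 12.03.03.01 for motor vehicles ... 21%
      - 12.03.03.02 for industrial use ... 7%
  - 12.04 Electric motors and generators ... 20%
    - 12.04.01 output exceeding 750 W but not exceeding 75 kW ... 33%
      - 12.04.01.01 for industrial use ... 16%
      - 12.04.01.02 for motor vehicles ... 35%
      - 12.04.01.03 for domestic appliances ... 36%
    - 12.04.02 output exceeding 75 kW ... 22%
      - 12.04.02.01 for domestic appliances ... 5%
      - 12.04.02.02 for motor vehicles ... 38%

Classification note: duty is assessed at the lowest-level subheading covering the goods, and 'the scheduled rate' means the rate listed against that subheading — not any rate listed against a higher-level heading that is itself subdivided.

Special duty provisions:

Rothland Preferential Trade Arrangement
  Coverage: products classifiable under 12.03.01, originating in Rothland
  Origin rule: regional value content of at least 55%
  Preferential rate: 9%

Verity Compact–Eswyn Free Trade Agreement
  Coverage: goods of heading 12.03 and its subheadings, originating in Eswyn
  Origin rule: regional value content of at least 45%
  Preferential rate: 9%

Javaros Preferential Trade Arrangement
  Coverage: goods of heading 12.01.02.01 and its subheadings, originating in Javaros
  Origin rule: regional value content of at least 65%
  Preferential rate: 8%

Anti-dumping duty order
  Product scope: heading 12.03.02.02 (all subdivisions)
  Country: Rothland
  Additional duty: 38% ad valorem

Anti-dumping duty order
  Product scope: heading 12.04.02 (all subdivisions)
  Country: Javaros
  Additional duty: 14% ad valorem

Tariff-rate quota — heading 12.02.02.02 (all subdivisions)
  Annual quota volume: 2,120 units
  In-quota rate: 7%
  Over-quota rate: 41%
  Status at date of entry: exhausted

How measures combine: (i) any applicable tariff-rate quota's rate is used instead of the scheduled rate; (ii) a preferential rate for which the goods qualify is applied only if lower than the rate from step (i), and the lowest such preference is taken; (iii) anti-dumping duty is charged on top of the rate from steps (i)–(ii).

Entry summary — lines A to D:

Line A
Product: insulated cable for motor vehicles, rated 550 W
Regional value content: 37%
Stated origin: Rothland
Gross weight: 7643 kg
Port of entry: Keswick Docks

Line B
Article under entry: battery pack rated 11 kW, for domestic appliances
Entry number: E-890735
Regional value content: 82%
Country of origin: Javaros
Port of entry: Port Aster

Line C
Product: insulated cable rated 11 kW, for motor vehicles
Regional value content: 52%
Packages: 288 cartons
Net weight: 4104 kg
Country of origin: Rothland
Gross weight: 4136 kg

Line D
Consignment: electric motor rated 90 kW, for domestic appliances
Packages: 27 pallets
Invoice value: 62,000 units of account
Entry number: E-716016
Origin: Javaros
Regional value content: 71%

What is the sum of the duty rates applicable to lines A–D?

Line A: insulated cable → 12.03; rated 550 W → 12.03.01; for motor vehicles → 12.03.01.03. Scheduled 21%. Rothland agreement on 12.03.01: RVC < 55%. → 21%.
Line B: battery pack → 12.02; rated 11 kW → 12.02.01; for domestic appliances → 12.02.01.01. Scheduled 34%. Javaros agreement on 12.01.02.01: 12.02.01.01 not covered. → 34%.
Line C: insulated cable → 12.03; rated 11 kW → 12.03.02; for motor vehicles → 12.03.02.01. Scheduled 19%. Rothland agreement on 12.03.01: 12.03.02.01 not covered. → 19%.
Line D: electric motor → 12.04; rated 90 kW → 12.04.02; for domestic appliances → 12.04.02.01. Scheduled 5%. Javaros agreement on 12.01.02.01: 12.04.02.01 not covered; anti-dumping (Javaros, 12.04.02): +14%; total 5% + 14% = 19%. → 19%.
Sum: 21% + 34% + 19% + 19% = 93%.

93%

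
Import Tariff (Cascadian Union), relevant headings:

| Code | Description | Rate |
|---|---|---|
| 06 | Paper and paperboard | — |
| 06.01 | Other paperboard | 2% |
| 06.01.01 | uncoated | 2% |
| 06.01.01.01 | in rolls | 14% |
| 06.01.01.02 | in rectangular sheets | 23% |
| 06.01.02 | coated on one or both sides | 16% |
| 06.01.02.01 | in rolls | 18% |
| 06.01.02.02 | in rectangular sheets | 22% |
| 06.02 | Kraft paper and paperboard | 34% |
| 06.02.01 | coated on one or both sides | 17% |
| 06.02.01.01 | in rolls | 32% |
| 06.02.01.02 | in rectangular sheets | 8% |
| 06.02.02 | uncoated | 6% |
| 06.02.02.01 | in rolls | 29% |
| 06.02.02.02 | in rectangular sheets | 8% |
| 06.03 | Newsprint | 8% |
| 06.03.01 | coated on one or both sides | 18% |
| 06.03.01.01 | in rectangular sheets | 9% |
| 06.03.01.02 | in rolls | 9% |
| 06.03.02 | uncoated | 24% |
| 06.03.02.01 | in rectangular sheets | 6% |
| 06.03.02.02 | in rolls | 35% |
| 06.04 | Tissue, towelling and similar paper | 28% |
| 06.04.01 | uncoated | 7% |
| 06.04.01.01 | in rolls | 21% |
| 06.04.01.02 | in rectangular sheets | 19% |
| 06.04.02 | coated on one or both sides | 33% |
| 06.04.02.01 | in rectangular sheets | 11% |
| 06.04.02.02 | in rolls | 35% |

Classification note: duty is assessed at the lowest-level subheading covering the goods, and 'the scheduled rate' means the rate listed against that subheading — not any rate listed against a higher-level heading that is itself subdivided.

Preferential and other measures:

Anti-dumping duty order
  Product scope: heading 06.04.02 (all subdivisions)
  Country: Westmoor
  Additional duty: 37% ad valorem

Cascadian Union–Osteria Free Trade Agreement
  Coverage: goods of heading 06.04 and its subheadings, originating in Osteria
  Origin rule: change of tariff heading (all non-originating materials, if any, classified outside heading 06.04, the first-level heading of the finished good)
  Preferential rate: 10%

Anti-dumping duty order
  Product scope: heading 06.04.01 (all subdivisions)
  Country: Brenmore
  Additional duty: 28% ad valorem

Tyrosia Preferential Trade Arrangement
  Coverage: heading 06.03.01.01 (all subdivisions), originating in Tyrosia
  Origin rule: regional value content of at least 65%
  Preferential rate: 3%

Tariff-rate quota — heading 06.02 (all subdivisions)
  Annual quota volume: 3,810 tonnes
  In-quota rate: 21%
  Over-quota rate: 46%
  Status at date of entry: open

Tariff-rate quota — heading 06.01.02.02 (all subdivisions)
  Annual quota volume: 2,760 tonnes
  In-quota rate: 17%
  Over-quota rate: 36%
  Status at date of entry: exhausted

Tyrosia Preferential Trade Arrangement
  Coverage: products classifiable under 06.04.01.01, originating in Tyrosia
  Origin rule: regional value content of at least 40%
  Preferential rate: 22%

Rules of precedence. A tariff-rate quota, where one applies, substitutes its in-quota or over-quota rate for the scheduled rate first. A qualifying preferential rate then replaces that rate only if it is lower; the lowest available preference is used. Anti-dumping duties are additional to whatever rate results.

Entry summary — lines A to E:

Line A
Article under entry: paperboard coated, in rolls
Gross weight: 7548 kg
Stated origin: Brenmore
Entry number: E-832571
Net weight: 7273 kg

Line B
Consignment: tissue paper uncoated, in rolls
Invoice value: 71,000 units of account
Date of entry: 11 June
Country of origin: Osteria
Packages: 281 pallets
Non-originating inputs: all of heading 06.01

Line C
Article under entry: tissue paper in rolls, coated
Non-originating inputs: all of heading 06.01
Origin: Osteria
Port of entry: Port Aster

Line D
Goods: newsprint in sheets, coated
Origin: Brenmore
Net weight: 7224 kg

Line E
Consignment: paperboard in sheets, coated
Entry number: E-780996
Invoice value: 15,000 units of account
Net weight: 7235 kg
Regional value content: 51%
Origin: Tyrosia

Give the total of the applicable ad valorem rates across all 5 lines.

Line A: paperboard → 06.01; coated → 06.01.02; in rolls → 06.01.02.01. Scheduled 18%. No special measure applies. → 18%.
Line B: tissue paper → 06.04; uncoated → 06.04.01; in rolls → 06.04.01.01. Scheduled 21%. Osteria agreement on 06.04: CTH met → 10% available; preferential 10%. → 10%.
Line C: tissue paper → 06.04; coated → 06.04.02; in rolls → 06.04.02.02. Scheduled 35%. Osteria agreement on 06.04: CTH met → 10% available; preferential 10%. → 10%.
Line D: newsprint → 06.03; coated → 06.03.01; in sheets → 06.03.01.01. Scheduled 9%. No special measure applies. → 9%.
Line E: paperboard → 06.01; coated → 06.01.02; in sheets → 06.01.02.02. Scheduled 22%. quota on 06.01.02.02 exhausted → over-quota 36%; Tyrosia agreement on 06.03.01.01: 06.01.02.02 not covered; Tyrosia agreement on 06.04.01.01: 06.01.02.02 not covered. → 36%.
Sum: 18% + 10% + 10% + 9% + 36% = 83%.

83%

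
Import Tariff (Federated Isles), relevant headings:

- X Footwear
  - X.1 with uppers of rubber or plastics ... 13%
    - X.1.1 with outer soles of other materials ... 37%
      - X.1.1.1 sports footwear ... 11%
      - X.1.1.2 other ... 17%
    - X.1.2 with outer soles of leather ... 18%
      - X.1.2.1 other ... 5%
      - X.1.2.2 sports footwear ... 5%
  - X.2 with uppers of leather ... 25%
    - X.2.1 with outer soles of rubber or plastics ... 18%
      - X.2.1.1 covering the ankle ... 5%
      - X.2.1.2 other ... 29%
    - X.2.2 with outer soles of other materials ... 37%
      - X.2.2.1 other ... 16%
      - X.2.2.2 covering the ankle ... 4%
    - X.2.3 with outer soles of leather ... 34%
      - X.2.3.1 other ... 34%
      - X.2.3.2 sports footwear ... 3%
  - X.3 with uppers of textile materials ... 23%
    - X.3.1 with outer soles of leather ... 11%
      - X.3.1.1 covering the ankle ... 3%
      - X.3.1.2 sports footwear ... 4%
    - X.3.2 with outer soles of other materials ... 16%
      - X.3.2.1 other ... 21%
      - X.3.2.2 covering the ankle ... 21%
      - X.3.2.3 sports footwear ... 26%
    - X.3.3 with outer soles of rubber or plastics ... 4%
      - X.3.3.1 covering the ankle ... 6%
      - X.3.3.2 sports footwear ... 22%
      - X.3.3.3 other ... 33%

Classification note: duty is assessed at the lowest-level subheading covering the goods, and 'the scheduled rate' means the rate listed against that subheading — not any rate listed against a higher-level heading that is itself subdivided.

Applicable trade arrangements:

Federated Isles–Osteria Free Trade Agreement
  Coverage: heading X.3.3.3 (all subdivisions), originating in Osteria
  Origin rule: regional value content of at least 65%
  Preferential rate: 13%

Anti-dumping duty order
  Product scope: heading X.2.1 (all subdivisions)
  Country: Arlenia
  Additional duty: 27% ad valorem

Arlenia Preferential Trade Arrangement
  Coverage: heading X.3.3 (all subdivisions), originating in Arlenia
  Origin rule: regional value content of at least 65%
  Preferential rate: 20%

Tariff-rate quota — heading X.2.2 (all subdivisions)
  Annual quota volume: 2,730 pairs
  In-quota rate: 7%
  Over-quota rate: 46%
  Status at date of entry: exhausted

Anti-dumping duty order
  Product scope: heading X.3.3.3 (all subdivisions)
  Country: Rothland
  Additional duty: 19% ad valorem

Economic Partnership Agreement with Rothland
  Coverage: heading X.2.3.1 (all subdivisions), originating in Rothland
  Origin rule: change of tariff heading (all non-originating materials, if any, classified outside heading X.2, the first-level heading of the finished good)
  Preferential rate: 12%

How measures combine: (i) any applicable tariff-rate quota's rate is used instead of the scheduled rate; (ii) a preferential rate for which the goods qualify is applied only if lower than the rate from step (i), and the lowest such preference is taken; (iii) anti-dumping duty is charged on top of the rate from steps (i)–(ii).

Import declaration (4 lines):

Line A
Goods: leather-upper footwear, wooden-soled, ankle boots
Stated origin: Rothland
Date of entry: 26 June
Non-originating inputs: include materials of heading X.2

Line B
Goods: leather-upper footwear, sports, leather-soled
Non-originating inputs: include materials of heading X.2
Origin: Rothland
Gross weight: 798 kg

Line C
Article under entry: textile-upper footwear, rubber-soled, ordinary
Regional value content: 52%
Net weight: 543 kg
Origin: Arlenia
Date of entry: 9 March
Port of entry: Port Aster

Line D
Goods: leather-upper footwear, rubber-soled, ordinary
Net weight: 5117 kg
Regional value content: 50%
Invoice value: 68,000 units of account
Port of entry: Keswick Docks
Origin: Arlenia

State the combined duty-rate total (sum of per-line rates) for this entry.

Line A: leather-upper → X.2; wooden-soled → X.2.2; ankle boots → X.2.2.2. Scheduled 4%. quota on X.2.2 exhausted → over-quota 46%; Rothland agreement on X.2.3.1: X.2.2.2 not covered. → 46%.
Line B: leather-upper → X.2; leather-soled → X.2.3; sports → X.2.3.2. Scheduled 3%. Rothland agreement on X.2.3.1: X.2.3.2 not covered. → 3%.
Line C: textile-upper → X.3; rubber-soled → X.3.3; ordinary → X.3.3.3. Scheduled 33%. Arlenia agreement on X.3.3: RVC < 65%. → 33%.
Line D: leather-upper → X.2; rubber-soled → X.2.1; ordinary → X.2.1.2. Scheduled 29%. Arlenia agreement on X.3.3: X.2.1.2 not covered; anti-dumping (Arlenia, X.2.1): +27%; total 29% + 27% = 56%. → 56%.
Sum: 46% + 3% + 33% + 56% = 138%.

138%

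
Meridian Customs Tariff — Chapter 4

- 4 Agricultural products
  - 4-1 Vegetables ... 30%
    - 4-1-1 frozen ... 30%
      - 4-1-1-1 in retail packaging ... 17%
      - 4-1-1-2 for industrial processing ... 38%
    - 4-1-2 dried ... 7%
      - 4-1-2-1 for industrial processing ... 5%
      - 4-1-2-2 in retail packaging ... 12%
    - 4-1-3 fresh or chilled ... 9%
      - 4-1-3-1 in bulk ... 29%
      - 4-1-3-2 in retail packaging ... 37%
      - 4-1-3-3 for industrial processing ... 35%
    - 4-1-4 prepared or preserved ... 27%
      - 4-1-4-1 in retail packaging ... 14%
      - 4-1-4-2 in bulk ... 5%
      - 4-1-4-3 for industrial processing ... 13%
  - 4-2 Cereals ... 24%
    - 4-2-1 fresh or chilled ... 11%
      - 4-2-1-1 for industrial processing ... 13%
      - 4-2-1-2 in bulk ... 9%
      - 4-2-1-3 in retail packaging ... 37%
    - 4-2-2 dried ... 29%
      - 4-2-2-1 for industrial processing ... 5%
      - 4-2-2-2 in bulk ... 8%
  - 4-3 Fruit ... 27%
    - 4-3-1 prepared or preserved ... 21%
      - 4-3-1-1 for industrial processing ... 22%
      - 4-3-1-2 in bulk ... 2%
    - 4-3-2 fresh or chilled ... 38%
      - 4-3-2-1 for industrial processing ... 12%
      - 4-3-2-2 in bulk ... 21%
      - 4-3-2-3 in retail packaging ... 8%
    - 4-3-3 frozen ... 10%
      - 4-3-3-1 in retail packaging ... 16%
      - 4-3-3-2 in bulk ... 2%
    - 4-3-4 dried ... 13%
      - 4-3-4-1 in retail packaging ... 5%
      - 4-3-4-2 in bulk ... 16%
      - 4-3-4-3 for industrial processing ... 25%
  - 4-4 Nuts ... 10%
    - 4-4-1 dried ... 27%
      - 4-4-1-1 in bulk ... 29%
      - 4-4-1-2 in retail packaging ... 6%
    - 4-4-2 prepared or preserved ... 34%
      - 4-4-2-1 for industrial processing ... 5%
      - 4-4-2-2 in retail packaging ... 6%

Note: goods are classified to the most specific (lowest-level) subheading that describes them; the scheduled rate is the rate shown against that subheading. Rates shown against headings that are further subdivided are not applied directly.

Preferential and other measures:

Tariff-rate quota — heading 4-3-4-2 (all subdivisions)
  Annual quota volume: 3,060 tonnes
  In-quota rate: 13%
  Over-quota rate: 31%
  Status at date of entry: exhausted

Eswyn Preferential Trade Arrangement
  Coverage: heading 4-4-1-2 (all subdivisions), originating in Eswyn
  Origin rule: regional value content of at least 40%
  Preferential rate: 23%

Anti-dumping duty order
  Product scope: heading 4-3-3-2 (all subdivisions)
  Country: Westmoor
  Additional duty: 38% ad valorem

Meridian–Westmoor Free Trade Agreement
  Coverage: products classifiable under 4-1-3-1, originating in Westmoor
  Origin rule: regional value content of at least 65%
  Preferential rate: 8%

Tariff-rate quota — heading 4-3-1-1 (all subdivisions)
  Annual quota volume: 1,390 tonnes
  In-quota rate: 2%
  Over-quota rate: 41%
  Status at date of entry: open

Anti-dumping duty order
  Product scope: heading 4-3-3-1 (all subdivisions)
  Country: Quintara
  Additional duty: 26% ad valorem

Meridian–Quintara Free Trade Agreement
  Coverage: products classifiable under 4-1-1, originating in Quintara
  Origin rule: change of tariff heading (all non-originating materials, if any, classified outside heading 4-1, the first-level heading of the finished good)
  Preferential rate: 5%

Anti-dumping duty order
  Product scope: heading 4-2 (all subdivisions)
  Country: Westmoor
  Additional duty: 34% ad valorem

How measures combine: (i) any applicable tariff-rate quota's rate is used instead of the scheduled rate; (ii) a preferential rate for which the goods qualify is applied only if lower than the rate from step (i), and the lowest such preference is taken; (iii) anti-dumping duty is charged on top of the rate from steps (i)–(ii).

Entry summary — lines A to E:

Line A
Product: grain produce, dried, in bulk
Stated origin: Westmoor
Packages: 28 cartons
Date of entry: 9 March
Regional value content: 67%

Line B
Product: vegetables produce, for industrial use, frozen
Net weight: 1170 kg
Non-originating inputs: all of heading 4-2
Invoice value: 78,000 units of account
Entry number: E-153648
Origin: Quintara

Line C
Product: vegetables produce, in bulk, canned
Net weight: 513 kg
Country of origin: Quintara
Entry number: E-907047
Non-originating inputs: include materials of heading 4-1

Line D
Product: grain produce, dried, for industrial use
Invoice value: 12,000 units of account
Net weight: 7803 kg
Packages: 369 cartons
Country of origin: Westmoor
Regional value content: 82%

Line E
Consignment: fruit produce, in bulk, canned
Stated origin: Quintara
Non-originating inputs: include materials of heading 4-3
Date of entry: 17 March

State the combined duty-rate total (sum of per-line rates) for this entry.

93%

Line A: grain → 4-2; dried → 4-2-2; in bulk → 4-2-2-2. Scheduled 8%. Westmoor agreement on 4-1-3-1: 4-2-2-2 not covered; anti-dumping (Westmoor, 4-2): +34%; total 8% + 34% = 42%. → 42%.
Line B: vegetables → 4-1; frozen → 4-1-1; for industrial use → 4-1-1-2. Scheduled 38%. Quintara agreement on 4-1-1: CTH met → 5% available; preferential 5%. → 5%.
Line C: vegetables → 4-1; canned → 4-1-4; in bulk → 4-1-4-2. Scheduled 5%. Quintara agreement on 4-1-1: 4-1-4-2 not covered. → 5%.
Line D: grain → 4-2; dried → 4-2-2; for industrial use → 4-2-2-1. Scheduled 5%. Westmoor agreement on 4-1-3-1: 4-2-2-1 not covered; anti-dumping (Westmoor, 4-2): +34%; total 5% + 34% = 39%. → 39%.
Line E: fruit → 4-3; canned → 4-3-1; in bulk → 4-3-1-2. Scheduled 2%. Quintara agreement on 4-1-1: 4-3-1-2 not covered. → 2%.
Sum: 42% + 5% + 5% + 39% + 2% = 93%.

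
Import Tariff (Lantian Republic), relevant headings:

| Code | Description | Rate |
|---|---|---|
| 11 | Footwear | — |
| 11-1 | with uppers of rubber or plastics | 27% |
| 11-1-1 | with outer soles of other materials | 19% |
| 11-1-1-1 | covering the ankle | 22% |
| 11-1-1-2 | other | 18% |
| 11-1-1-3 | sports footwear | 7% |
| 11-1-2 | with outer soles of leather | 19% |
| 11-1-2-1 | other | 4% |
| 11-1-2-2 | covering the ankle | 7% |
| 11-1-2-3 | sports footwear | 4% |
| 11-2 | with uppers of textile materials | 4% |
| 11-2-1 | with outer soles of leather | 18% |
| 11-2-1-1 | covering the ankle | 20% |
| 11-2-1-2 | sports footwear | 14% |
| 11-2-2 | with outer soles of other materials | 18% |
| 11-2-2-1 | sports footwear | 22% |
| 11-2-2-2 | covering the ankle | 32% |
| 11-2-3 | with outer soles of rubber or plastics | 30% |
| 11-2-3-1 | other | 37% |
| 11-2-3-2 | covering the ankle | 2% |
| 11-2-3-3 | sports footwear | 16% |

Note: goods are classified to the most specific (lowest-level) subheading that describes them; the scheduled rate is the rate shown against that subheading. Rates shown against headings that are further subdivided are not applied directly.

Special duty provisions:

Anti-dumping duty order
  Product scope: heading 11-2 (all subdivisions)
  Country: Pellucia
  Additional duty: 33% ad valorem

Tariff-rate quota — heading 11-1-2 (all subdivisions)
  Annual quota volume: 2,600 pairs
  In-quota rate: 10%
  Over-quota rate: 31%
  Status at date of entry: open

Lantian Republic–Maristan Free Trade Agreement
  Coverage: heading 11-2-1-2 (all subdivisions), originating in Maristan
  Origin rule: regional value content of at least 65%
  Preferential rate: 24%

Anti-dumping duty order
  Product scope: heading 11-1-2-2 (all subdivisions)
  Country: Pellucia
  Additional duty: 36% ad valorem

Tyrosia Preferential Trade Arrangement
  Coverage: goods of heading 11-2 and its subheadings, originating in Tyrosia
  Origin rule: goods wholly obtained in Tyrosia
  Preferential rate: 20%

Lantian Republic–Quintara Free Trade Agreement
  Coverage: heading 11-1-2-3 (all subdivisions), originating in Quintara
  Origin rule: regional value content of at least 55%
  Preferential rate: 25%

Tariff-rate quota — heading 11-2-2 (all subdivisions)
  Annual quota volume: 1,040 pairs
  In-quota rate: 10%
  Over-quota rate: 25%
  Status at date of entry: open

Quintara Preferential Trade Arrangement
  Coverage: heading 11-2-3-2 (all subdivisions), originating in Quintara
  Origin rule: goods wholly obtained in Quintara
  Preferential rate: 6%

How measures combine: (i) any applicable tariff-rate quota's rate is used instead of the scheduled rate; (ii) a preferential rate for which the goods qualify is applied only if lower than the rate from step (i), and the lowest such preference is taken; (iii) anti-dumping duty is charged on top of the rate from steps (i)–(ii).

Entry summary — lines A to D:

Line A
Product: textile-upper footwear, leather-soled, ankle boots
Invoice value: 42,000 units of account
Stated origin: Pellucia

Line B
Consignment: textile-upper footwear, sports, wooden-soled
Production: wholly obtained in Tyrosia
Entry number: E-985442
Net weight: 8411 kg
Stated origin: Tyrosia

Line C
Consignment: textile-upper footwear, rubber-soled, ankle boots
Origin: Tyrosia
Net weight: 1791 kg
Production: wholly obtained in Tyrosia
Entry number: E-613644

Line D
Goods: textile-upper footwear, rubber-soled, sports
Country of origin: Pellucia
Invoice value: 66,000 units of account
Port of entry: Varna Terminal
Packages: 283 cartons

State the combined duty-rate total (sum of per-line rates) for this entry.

Line A: textile-upper → 11-2; leather-soled → 11-2-1; ankle boots → 11-2-1-1. Scheduled 20%. anti-dumping (Pellucia, 11-2): +33%; total 20% + 33% = 53%. → 53%.
Line B: textile-upper → 11-2; wooden-soled → 11-2-2; sports → 11-2-2-1. Scheduled 22%. quota on 11-2-2 open → in-quota 10%; Tyrosia agreement on 11-2: wholly obtained → 20% available; preference 20% not lower than 10% → no reduction. → 10%.
Line C: textile-upper → 11-2; rubber-soled → 11-2-3; ankle boots → 11-2-3-2. Scheduled 2%. Tyrosia agreement on 11-2: wholly obtained → 20% available; preference 20% not lower than 2% → no reduction. → 2%.
Line D: textile-upper → 11-2; rubber-soled → 11-2-3; sports → 11-2-3-3. Scheduled 16%. anti-dumping (Pellucia, 11-2): +33%; total 16% + 33% = 49%. → 49%.
Sum: 53% + 10% + 2% + 49% = 114%.

114%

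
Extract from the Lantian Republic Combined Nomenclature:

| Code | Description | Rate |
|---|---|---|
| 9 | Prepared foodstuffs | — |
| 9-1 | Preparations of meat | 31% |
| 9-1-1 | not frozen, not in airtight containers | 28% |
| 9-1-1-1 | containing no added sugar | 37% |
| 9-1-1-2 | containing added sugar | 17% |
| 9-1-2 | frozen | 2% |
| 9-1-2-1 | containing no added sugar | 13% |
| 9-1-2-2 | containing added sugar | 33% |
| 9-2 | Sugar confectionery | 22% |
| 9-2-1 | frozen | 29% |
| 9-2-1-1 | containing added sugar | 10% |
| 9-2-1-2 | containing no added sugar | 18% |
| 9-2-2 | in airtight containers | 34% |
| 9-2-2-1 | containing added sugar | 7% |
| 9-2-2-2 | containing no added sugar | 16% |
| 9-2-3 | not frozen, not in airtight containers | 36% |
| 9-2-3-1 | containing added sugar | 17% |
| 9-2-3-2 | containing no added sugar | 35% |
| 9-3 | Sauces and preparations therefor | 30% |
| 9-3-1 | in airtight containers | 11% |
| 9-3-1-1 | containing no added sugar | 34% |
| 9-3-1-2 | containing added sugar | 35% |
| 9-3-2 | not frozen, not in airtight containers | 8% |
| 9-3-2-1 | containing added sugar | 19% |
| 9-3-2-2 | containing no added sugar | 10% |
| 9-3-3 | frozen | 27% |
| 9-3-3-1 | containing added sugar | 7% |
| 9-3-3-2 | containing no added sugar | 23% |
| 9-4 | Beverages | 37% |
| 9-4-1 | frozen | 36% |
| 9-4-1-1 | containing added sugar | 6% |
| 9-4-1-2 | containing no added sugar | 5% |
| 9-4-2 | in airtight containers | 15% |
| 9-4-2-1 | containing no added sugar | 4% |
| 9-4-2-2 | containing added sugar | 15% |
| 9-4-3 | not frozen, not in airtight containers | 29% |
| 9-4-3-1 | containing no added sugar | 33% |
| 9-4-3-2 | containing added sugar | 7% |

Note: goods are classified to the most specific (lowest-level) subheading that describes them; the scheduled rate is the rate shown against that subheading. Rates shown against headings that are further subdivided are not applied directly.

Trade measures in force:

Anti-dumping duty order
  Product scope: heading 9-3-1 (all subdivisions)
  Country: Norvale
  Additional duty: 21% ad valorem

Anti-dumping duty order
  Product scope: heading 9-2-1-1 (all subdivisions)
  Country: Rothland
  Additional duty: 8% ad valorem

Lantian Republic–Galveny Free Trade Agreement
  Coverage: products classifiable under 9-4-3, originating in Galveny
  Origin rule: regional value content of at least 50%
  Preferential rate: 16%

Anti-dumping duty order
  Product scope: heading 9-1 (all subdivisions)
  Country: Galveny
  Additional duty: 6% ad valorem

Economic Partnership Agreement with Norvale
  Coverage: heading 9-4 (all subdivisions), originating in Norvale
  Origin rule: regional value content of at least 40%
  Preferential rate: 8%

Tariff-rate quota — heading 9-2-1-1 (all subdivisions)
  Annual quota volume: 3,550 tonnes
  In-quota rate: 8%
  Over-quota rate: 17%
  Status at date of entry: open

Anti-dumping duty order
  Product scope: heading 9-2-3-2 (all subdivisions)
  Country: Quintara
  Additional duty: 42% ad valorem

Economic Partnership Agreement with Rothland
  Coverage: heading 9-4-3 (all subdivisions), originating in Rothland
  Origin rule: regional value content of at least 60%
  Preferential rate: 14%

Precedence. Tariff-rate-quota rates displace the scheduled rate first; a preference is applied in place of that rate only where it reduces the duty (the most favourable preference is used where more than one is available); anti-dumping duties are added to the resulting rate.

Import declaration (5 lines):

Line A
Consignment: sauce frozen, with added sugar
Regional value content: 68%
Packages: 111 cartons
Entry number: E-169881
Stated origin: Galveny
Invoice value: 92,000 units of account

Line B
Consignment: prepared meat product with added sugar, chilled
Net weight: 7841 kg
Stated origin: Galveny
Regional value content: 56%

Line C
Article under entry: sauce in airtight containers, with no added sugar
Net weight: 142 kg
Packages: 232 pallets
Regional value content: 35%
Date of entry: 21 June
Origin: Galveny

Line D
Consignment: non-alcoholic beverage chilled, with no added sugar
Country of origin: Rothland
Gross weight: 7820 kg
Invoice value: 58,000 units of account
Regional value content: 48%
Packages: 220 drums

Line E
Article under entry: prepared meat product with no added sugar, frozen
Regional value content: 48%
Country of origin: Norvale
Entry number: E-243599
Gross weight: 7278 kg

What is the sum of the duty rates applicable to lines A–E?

110%

Line A: sauce → 9-3; frozen → 9-3-3; with added sugar → 9-3-3-1. Scheduled 7%. Galveny agreement on 9-4-3: 9-3-3-1 not covered. → 7%.
Line B: prepared meat product → 9-1; chilled → 9-1-1; with added sugar → 9-1-1-2. Scheduled 17%. Galveny agreement on 9-4-3: 9-1-1-2 not covered; anti-dumping (Galveny, 9-1): +6%; total 17% + 6% = 23%. → 23%.
Line C: sauce → 9-3; in airtight containers → 9-3-1; with no added sugar → 9-3-1-1. Scheduled 34%. Galveny agreement on 9-4-3: 9-3-1-1 not covered. → 34%.
Line D: non-alcoholic beverage → 9-4; chilled → 9-4-3; with no added sugar → 9-4-3-1. Scheduled 33%. Rothland agreement on 9-4-3: RVC < 60%. → 33%.
Line E: prepared meat product → 9-1; frozen → 9-1-2; with no added sugar → 9-1-2-1. Scheduled 13%. Norvale agreement on 9-4: 9-1-2-1 not covered. → 13%.
Sum: 7% + 23% + 34% + 33% + 13% = 110%.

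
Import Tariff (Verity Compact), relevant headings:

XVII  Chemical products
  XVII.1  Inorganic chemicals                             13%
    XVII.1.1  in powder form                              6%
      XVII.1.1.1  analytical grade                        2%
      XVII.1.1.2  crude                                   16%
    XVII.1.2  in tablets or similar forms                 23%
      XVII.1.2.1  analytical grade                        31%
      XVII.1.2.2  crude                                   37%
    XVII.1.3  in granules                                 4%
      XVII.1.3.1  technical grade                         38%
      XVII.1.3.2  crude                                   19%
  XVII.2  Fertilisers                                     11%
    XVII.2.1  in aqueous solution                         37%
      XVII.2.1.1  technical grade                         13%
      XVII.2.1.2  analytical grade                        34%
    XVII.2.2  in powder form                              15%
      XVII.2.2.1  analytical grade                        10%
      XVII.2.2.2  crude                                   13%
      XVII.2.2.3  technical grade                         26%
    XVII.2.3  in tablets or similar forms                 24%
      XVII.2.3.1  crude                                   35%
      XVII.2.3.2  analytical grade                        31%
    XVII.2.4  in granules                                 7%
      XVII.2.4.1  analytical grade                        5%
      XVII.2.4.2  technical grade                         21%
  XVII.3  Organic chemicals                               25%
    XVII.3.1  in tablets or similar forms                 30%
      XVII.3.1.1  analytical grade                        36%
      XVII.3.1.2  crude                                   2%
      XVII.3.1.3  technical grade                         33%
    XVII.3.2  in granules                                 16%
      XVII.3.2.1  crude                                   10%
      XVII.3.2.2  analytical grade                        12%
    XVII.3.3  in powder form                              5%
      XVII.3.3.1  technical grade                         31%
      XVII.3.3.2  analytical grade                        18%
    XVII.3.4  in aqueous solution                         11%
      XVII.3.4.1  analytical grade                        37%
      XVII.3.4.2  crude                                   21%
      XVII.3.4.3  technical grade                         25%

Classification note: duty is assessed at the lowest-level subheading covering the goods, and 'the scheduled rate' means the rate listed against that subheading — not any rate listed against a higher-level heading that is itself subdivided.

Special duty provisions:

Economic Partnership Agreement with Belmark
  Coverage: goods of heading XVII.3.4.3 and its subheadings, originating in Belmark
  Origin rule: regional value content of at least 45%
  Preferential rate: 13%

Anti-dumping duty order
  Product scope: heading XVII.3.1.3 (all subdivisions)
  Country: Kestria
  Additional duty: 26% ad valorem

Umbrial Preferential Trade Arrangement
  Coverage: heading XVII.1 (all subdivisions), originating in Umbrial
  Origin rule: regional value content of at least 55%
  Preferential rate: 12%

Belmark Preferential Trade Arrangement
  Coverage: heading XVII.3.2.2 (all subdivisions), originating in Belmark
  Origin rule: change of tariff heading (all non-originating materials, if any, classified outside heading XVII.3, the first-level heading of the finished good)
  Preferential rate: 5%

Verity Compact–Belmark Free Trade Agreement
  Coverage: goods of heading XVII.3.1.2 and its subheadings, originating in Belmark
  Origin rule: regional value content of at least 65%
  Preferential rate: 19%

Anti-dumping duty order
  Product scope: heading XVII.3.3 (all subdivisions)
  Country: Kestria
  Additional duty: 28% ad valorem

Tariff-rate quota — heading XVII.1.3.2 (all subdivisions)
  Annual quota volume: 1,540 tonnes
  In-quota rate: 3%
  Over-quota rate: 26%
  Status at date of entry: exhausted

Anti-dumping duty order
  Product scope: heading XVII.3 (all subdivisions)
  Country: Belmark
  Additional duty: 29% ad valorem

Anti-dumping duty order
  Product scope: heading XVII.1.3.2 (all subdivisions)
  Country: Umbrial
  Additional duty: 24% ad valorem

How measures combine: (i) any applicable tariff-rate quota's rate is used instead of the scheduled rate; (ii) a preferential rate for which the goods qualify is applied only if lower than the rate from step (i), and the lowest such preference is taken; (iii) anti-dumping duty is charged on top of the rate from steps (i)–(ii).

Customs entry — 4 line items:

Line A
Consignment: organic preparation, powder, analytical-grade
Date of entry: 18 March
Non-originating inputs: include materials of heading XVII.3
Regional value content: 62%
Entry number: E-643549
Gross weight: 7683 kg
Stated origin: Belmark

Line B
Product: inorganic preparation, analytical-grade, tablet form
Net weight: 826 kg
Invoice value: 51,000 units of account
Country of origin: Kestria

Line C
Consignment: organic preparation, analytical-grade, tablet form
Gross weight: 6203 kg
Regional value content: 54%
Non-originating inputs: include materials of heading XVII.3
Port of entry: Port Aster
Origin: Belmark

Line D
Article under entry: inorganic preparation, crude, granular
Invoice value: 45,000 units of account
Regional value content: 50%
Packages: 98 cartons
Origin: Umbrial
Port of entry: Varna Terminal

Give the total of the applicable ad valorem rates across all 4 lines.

Line A: organic → XVII.3; powder → XVII.3.3; analytical-grade → XVII.3.3.2. Scheduled 18%. Belmark agreement on XVII.3.4.3: XVII.3.3.2 not covered; Belmark agreement on XVII.3.2.2: XVII.3.3.2 not covered; Belmark agreement on XVII.3.1.2: XVII.3.3.2 not covered; anti-dumping (Belmark, XVII.3): +29%; total 18% + 29% = 47%. → 47%.
Line B: inorganic → XVII.1; tablet form → XVII.1.2; analytical-grade → XVII.1.2.1. Scheduled 31%. No special measure applies. → 31%.
Line C: organic → XVII.3; tablet form → XVII.3.1; analytical-grade → XVII.3.1.1. Scheduled 36%. Belmark agreement on XVII.3.4.3: XVII.3.1.1 not covered; Belmark agreement on XVII.3.2.2: XVII.3.1.1 not covered; Belmark agreement on XVII.3.1.2: XVII.3.1.1 not covered; anti-dumping (Belmark, XVII.3): +29%; total 36% + 29% = 65%. → 65%.
Line D: inorganic → XVII.1; granular → XVII.1.3; crude → XVII.1.3.2. Scheduled 19%. quota on XVII.1.3.2 exhausted → over-quota 26%; Umbrial agreement on XVII.1: RVC < 55%; anti-dumping (Umbrial, XVII.1.3.2): +24%; total 26% + 24% = 50%. → 50%.
Sum: 47% + 31% + 65% + 50% = 193%.

193%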